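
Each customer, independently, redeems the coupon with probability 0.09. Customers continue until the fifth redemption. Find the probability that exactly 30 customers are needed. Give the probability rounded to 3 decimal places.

0.013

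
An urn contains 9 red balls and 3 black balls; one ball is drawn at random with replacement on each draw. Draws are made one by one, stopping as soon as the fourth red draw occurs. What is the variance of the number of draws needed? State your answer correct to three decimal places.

Y = total draws until the fourth success; negative binomial with r=4, p=0.75.
Var(Y) = r(1−p)/p² = 4·0.25 / 0.75² = 1.77778

1.778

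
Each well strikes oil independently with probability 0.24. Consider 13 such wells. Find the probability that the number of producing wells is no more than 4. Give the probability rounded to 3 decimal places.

X ~ Binomial(13, 0.24); P(X ≤ 4) = Σ C(13,k) p^k (1−p)^(13−k) over k:
  k=0: C(13,0)·0.24^0·0.76^13 = 0.02822
  k=1: C(13,1)·0.24^1·0.76^12 = 0.11586
  k=2: C(13,2)·0.24^2·0.76^11 = 0.21952
  k=3: C(13,3)·0.24^3·0.76^10 = 0.25418
  k=4: C(13,4)·0.24^4·0.76^9 = 0.20067
Total = 0.81844

0.818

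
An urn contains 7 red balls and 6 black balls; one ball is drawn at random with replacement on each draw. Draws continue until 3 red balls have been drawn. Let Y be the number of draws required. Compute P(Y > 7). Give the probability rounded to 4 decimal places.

0.1684

Needing more than 7 draws ⇔ fewer than 3 successes in the first 7. With X ~ Binomial(7, 0.538462), P(Y > 7) = P(X ≤ 2).
  k=0: C(7,0)·0.538462^0·0.461538^7 = 0.004461
  k=1: C(7,1)·0.538462^1·0.461538^6 = 0.036433
  k=2: C(7,2)·0.538462^2·0.461538^5 = 0.127517
P(X ≤ 2) = 0.168412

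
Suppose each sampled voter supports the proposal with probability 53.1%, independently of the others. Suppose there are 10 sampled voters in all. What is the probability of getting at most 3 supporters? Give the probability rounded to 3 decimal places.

0.126

X ~ Binomial(10, 0.531); P(X ≤ 3) = Σ C(10,k) p^k (1−p)^(10−k) over k:
  k=0: C(10,0)·0.531^0·0.469^10 = 0.00051
  k=1: C(10,1)·0.531^1·0.469^9 = 0.00583
  k=2: C(10,2)·0.531^2·0.469^8 = 0.02970
  k=3: C(10,3)·0.531^3·0.469^7 = 0.08968
Total = 0.12572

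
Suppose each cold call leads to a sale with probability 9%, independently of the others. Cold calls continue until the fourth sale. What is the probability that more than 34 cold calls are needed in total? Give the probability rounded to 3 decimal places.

0.633

Needing more than 34 cold calls ⇔ fewer than 4 successes in the first 34. With X ~ Binomial(34, 0.09), P(Y > 34) = P(X ≤ 3).
  k=0: C(34,0)·0.09^0·0.91^34 = 0.04050
  k=1: C(34,1)·0.09^1·0.91^33 = 0.13617
  k=2: C(34,2)·0.09^2·0.91^32 = 0.22221
  k=3: C(34,3)·0.09^3·0.91^31 = 0.23442
P(X ≤ 3) = 0.63331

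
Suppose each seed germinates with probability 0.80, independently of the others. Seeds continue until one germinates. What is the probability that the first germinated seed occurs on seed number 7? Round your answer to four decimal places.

0.0001

Geometric (trials to first success), p = 0.80.
P(Y = 7) = (1−p)^6 · p = 6.4e-05 · 0.80 = 0.000051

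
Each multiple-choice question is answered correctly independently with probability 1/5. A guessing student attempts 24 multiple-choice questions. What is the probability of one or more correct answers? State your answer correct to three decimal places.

0.995

P(at least one) = 1 − P(none) = 1 − (1 − 0.20)^24
= 1 − 0.00472 = 0.99528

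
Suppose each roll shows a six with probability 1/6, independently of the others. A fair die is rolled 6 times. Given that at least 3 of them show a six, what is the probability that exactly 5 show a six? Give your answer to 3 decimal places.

X ~ Binomial(6, 0.166667). Want P(X=5 | X≥3) = P(X=5) / P(X≥3).
P(X=5) = C(6,5)·0.166667^5·0.833333^1 = 0.00064
P(X≥3) = 1 − 0.33490 − 0.40188 − 0.20094 = 0.06229
Ratio = 0.00064 / 0.06229 = 0.01032

0.010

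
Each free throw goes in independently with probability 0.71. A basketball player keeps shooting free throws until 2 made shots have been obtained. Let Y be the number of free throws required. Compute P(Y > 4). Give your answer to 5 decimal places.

0.07634

Needing more than 4 free throws ⇔ fewer than 2 successes in the first 4. With X ~ Binomial(4, 0.71), P(Y > 4) = P(X ≤ 1).
  k=0: C(4,0)·0.71^0·0.29^4 = 0.0070728
  k=1: C(4,1)·0.71^1·0.29^3 = 0.0692648
P(X ≤ 1) = 0.0763376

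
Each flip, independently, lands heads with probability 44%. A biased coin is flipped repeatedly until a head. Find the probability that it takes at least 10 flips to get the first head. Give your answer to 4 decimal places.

Y = number of flips to the first success; geometric, p = 0.44.
P(Y > 9) = P(first 9 all fail) = (1−p)^9 = 0.005416

0.0054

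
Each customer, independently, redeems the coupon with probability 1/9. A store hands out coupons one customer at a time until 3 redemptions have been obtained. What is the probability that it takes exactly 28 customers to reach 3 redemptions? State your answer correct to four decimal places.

0.0253

Y = trial on which the third success occurs; negative binomial, r=3, p=0.111111.
P(Y=28) = C(27,2) · p^3 · (1−p)^25
= 351 · 0.0013717 · 0.052624 = 0.025338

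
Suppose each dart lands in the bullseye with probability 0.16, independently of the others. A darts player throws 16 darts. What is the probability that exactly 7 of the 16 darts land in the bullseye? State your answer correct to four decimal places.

X ~ Binomial(n=16, p=0.16).
P(X=7) = C(16,7) · p^7 · (1−p)^9
= 11440 · 2.6844e-06 · 0.20822 = 0.006394

0.0064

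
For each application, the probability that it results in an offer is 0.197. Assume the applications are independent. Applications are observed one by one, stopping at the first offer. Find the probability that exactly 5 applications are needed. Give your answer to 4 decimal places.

0.0819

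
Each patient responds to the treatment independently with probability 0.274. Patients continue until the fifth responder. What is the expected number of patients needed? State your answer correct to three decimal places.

Y = total patients until the fifth success; negative binomial with r=5, p=0.274.
E[Y] = r / p = 5 / 0.274 = 18.24818

18.248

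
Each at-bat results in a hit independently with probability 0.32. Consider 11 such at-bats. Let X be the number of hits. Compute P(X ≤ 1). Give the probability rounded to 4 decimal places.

0.0888

X ~ Binomial(11, 0.32); P(X ≤ 1) = Σ C(11,k) p^k (1−p)^(11−k) over k:
  k=0: C(11,0)·0.32^0·0.68^11 = 0.014375
  k=1: C(11,1)·0.32^1·0.68^10 = 0.074410
Total = 0.088785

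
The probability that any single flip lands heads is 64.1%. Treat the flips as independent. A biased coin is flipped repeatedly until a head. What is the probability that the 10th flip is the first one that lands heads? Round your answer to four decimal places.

0.0001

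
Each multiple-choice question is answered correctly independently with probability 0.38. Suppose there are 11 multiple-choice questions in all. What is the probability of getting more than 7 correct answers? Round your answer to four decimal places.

0.0210

X ~ Binomial(11, 0.38); P(X ≥ 8) = Σ C(11,k) p^k (1−p)^(11−k) over k:
  k=8: C(11,8)·0.38^8·0.62^3 = 0.017097
  k=9: C(11,9)·0.38^9·0.62^2 = 0.003493
  k=10: C(11,10)·0.38^10·0.62^1 = 0.000428
  k=11: C(11,11)·0.38^11·0.62^0 = 0.000024
Total = 0.021042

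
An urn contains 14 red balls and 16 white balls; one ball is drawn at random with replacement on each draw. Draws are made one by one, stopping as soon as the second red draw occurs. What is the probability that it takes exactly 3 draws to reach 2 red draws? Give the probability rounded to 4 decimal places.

Y = trial on which the second success occurs; negative binomial, r=2, p=0.466667.
P(Y=3) = C(2,1) · p^2 · (1−p)^1
= 2 · 0.21778 · 0.53333 = 0.232296

0.2323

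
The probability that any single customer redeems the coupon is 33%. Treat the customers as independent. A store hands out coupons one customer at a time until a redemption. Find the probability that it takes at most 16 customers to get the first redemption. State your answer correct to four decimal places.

0.9984

Y = number of customers to the first success; geometric, p = 0.33.
P(Y ≤ 16) = 1 − (1−p)^16 = 1 − 0.001649 = 0.998351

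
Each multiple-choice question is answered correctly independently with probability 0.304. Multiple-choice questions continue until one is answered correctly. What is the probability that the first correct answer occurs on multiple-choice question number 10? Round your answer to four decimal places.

Geometric (trials to first success), p = 0.304.
P(Y = 10) = (1−p)^9 · p = 0.038325 · 0.304 = 0.011651

0.0117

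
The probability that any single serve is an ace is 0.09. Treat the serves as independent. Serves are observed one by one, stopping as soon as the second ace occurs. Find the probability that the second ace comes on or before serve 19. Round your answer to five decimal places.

0.52022

Finishing within 19 serves ⇔ at least 2 successes in the first 19. With X ~ Binomial(19, 0.09), P(Y ≤ 19) = 1 − P(X ≤ 1).
  k=0: C(19,0)·0.09^0·0.91^19 = 0.1666428
  k=1: C(19,1)·0.09^1·0.91^18 = 0.3131419
1 − 0.4797847 = 0.5202153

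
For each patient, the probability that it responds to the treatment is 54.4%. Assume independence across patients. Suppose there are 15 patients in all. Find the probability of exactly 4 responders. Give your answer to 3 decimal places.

X ~ Binomial(n=15, p=0.544).
P(X=4) = C(15,4) · p^4 · (1−p)^11
= 1365 · 0.087578 · 0.00017726 = 0.02119

0.021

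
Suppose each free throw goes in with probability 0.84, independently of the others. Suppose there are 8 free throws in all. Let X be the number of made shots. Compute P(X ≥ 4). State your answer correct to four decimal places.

0.9962

X ~ Binomial(8, 0.84); P(X ≥ 4) = Σ C(8,k) p^k (1−p)^(8−k) over k:
  k=4: C(8,4)·0.84^4·0.16^4 = 0.022840
  k=5: C(8,5)·0.84^5·0.16^3 = 0.095928
  k=6: C(8,6)·0.84^6·0.16^2 = 0.251810
  k=7: C(8,7)·0.84^7·0.16^1 = 0.377716
  k=8: C(8,8)·0.84^8·0.16^0 = 0.247876
Total = 0.996170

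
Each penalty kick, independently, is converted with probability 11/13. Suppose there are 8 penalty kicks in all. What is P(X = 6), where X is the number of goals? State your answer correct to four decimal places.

X ~ Binomial(n=8, p=0.846154).
P(X=6) = C(8,6) · p^6 · (1−p)^2
= 28 · 0.36703 · 0.023669 = 0.243236

0.2432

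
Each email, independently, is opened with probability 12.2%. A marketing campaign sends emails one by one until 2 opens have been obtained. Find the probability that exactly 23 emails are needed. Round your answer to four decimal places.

0.0213

Y = trial on which the second success occurs; negative binomial, r=2, p=0.122.
P(Y=23) = C(22,1) · p^2 · (1−p)^21
= 22 · 0.014884 · 0.065071 = 0.021307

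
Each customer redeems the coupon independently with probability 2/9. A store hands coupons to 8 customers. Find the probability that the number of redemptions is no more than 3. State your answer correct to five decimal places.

X ~ Binomial(8, 0.222222); P(X ≤ 3) = Σ C(8,k) p^k (1−p)^(8−k) over k:
  k=0: C(8,0)·0.222222^0·0.777778^8 = 0.1339196
  k=1: C(8,1)·0.222222^1·0.777778^7 = 0.3061020
  k=2: C(8,2)·0.222222^2·0.777778^6 = 0.3061020
  k=3: C(8,3)·0.222222^3·0.777778^5 = 0.1749154
Total = 0.9210391

0.92104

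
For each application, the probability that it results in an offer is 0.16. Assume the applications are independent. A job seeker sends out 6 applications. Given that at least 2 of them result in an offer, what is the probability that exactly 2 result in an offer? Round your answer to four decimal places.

0.7733

X ~ Binomial(6, 0.16). Want P(X=2 | X≥2) = P(X=2) / P(X≥2).
P(X=2) = C(6,2)·0.16^2·0.84^4 = 0.191183
P(X≥2) = 1 − 0.351298 − 0.401483 = 0.247219
Ratio = 0.191183 / 0.247219 = 0.773335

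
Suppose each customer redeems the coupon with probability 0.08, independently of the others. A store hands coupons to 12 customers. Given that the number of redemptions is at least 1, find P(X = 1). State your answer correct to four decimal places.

0.6067

X ~ Binomial(12, 0.08). Want P(X=1 | X≥1) = P(X=1) / P(X≥1).
P(X=1) = C(12,1)·0.08^1·0.92^11 = 0.383652
P(X≥1) = 1 − 0.367666 = 0.632334
Ratio = 0.383652 / 0.632334 = 0.606724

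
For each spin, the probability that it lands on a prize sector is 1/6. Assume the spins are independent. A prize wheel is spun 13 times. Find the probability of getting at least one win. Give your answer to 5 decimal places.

P(at least one) = 1 − P(none) = 1 − (1 − 0.166667)^13
= 1 − 0.0934639 = 0.9065361

0.90654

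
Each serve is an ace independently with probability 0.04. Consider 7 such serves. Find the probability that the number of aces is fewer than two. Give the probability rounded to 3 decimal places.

X ~ Binomial(7, 0.04); P(X ≤ 1) = Σ C(7,k) p^k (1−p)^(7−k) over k:
  k=0: C(7,0)·0.04^0·0.96^7 = 0.75145
  k=1: C(7,1)·0.04^1·0.96^6 = 0.21917
Total = 0.97062

0.971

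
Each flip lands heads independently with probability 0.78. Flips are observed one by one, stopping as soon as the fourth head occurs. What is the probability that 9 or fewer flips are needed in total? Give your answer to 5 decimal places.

Finishing within 9 flips ⇔ at least 4 successes in the first 9. With X ~ Binomial(9, 0.78), P(Y ≤ 9) = 1 − P(X ≤ 3).
  k=0: C(9,0)·0.78^0·0.22^9 = 0.0000012
  k=1: C(9,1)·0.78^1·0.22^8 = 0.0000385
  k=2: C(9,2)·0.78^2·0.22^7 = 0.0005463
  k=3: C(9,3)·0.78^3·0.22^6 = 0.0045196
1 − 0.0051056 = 0.9948944

0.99489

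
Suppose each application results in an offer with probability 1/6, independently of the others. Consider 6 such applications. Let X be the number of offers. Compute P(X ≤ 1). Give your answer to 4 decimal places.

0.7368

X ~ Binomial(6, 0.166667); P(X ≤ 1) = Σ C(6,k) p^k (1−p)^(6−k) over k:
  k=0: C(6,0)·0.166667^0·0.833333^6 = 0.334898
  k=1: C(6,1)·0.166667^1·0.833333^5 = 0.401878
Total = 0.736776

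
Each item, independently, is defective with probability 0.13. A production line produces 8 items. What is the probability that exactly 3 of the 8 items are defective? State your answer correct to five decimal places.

X ~ Binomial(n=8, p=0.13).
P(X=3) = C(8,3) · p^3 · (1−p)^5
= 56 · 0.002197 · 0.49842 = 0.0613217

0.06132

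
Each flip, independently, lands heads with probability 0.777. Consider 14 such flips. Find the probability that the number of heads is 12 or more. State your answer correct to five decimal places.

0.36583

X ~ Binomial(14, 0.777); P(X ≥ 12) = Σ C(14,k) p^k (1−p)^(14−k) over k:
  k=12: C(14,12)·0.777^12·0.223^2 = 0.2191308
  k=13: C(14,13)·0.777^13·0.223^1 = 0.1174644
  k=14: C(14,14)·0.777^14·0.223^0 = 0.0292344
Total = 0.3658295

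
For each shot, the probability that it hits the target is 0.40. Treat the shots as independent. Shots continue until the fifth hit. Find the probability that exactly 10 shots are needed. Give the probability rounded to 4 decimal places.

0.1003

Y = trial on which the fifth success occurs; negative binomial, r=5, p=0.40.
P(Y=10) = C(9,4) · p^5 · (1−p)^5
= 126 · 0.01024 · 0.07776 = 0.100329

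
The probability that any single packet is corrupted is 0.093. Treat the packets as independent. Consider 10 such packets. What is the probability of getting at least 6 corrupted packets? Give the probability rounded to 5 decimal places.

0.00010

X ~ Binomial(10, 0.093); P(X ≥ 6) = Σ C(10,k) p^k (1−p)^(10−k) over k:
  k=6: C(10,6)·0.093^6·0.907^4 = 0.0000919
  k=7: C(10,7)·0.093^7·0.907^3 = 0.0000054
  k=8: C(10,8)·0.093^8·0.907^2 = 0.0000002
  k=9: C(10,9)·0.093^9·0.907^1 = 0.0000000
  k=10: C(10,10)·0.093^10·0.907^0 = 0.0000000
Total = 0.0000975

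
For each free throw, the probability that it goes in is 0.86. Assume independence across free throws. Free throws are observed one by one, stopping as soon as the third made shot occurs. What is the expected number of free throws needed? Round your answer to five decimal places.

Y = total free throws until the third success; negative binomial with r=3, p=0.86.
E[Y] = r / p = 3 / 0.86 = 3.4883721

3.48837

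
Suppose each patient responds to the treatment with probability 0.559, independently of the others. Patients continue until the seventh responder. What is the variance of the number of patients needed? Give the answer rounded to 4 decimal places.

9.8790

Y = total patients until the seventh success; negative binomial with r=7, p=0.559.
Var(Y) = r(1−p)/p² = 7·0.441 / 0.559² = 9.879001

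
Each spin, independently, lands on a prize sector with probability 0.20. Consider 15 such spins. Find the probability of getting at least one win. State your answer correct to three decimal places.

P(at least one) = 1 − P(none) = 1 − (1 − 0.20)^15
= 1 − 0.03518 = 0.96482

0.965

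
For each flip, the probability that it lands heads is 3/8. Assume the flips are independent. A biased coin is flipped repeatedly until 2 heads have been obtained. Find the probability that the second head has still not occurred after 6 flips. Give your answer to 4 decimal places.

0.2742

Needing more than 6 flips ⇔ fewer than 2 successes in the first 6. With X ~ Binomial(6, 0.375), P(Y > 6) = P(X ≤ 1).
  k=0: C(6,0)·0.375^0·0.625^6 = 0.059605
  k=1: C(6,1)·0.375^1·0.625^5 = 0.214577
P(X ≤ 1) = 0.274181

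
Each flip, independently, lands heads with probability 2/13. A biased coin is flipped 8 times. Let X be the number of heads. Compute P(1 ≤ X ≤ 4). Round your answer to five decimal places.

0.73401

X ~ Binomial(8, 0.153846); P(1 ≤ X ≤ 4) = Σ C(8,k) p^k (1−p)^(8−k) over k:
  k=1: C(8,1)·0.153846^1·0.846154^7 = 0.3822275
  k=2: C(8,2)·0.153846^2·0.846154^6 = 0.2432357
  k=3: C(8,3)·0.153846^3·0.846154^5 = 0.0884493
  k=4: C(8,4)·0.153846^4·0.846154^4 = 0.0201021
Total = 0.7340147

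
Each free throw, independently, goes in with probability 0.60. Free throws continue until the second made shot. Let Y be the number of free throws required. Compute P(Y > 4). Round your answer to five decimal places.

Needing more than 4 free throws ⇔ fewer than 2 successes in the first 4. With X ~ Binomial(4, 0.60), P(Y > 4) = P(X ≤ 1).
  k=0: C(4,0)·0.60^0·0.40^4 = 0.0256000
  k=1: C(4,1)·0.60^1·0.40^3 = 0.1536000
P(X ≤ 1) = 0.1792000

0.17920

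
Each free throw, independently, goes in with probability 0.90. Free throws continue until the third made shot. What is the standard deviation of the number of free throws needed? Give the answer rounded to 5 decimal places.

0.60858

Y = total free throws until the third success; negative binomial with r=3, p=0.90.
SD(Y) = √[r(1−p)/p²] = √(0.3703704) = 0.6085806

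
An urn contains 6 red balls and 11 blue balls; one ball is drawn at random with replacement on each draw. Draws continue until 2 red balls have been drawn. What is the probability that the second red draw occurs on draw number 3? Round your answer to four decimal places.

Y = trial on which the second success occurs; negative binomial, r=2, p=0.352941.
P(Y=3) = C(2,1) · p^2 · (1−p)^1
= 2 · 0.12457 · 0.64706 = 0.161205

0.1612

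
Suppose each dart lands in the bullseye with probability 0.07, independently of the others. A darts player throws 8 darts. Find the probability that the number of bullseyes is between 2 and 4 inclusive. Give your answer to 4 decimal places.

X ~ Binomial(8, 0.07); P(2 ≤ X ≤ 4) = Σ C(8,k) p^k (1−p)^(8−k) over k:
  k=2: C(8,2)·0.07^2·0.93^6 = 0.088767
  k=3: C(8,3)·0.07^3·0.93^5 = 0.013363
  k=4: C(8,4)·0.07^4·0.93^4 = 0.001257
Total = 0.103387

0.1034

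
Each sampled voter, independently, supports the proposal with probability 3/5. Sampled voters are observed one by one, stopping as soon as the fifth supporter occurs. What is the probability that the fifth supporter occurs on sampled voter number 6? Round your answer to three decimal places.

Y = trial on which the fifth success occurs; negative binomial, r=5, p=0.60.
P(Y=6) = C(5,4) · p^5 · (1−p)^1
= 5 · 0.07776 · 0.4 = 0.15552

0.156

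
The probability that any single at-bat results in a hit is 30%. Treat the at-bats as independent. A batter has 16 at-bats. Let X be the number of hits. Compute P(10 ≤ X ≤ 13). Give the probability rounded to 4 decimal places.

0.0071

X ~ Binomial(16, 0.30); P(10 ≤ X ≤ 13) = Σ C(16,k) p^k (1−p)^(16−k) over k:
  k=10: C(16,10)·0.30^10·0.70^6 = 0.005563
  k=11: C(16,11)·0.30^11·0.70^5 = 0.001300
  k=12: C(16,12)·0.30^12·0.70^4 = 0.000232
  k=13: C(16,13)·0.30^13·0.70^3 = 0.000031
Total = 0.007127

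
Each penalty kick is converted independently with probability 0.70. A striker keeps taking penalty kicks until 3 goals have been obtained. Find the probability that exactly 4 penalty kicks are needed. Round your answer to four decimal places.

0.3087

Y = trial on which the third success occurs; negative binomial, r=3, p=0.70.
P(Y=4) = C(3,2) · p^3 · (1−p)^1
= 3 · 0.343 · 0.3 = 0.308700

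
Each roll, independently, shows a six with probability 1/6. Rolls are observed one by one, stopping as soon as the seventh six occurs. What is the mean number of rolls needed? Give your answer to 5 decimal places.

Y = total rolls until the seventh success; negative binomial with r=7, p=0.166667.
E[Y] = r / p = 7 / 0.166667 = 42.0000000

42.00000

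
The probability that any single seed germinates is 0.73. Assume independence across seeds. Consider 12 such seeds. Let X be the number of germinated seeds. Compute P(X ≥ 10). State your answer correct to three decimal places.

0.331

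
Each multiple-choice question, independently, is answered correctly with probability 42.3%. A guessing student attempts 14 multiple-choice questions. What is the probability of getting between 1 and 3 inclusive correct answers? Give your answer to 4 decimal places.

X ~ Binomial(14, 0.423); P(1 ≤ X ≤ 3) = Σ C(14,k) p^k (1−p)^(14−k) over k:
  k=1: C(14,1)·0.423^1·0.577^13 = 0.004653
  k=2: C(14,2)·0.423^2·0.577^12 = 0.022173
  k=3: C(14,3)·0.423^3·0.577^11 = 0.065021
Total = 0.091848

0.0918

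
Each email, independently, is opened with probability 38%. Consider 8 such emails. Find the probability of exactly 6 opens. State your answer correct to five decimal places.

X ~ Binomial(n=8, p=0.38).
P(X=6) = C(8,6) · p^6 · (1−p)^2
= 28 · 0.0030109 · 0.3844 = 0.0324073

0.03241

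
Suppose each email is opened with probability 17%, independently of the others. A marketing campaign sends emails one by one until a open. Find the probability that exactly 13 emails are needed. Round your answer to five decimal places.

0.01817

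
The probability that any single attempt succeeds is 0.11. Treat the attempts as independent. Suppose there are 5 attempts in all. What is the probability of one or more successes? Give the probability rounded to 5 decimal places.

P(at least one) = 1 − P(none) = 1 − (1 − 0.11)^5
= 1 − 0.5584059 = 0.4415941

0.44159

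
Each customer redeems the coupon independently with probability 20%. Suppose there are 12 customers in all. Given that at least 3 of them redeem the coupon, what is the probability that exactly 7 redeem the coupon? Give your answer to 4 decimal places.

0.0075

X ~ Binomial(12, 0.20). Want P(X=7 | X≥3) = P(X=7) / P(X≥3).
P(X=7) = C(12,7)·0.20^7·0.80^5 = 0.003322
P(X≥3) = 1 − 0.068719 − 0.206158 − 0.283468 = 0.441654
Ratio = 0.003322 / 0.441654 = 0.007521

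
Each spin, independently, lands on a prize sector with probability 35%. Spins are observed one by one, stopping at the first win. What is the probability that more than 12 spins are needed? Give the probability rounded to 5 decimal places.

0.00569

Y = number of spins to the first success; geometric, p = 0.35.
P(Y > 12) = P(first 12 all fail) = (1−p)^12 = 0.0056880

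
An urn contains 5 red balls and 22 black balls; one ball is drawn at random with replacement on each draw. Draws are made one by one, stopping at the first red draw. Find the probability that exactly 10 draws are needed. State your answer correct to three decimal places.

Geometric (trials to first success), p = 0.185185.
P(Y = 10) = (1−p)^9 · p = 0.15832 · 0.185185 = 0.02932

0.029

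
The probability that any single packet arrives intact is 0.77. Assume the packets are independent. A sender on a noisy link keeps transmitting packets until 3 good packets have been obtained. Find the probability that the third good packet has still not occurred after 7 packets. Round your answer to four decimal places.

Needing more than 7 packets ⇔ fewer than 3 successes in the first 7. With X ~ Binomial(7, 0.77), P(Y > 7) = P(X ≤ 2).
  k=0: C(7,0)·0.77^0·0.23^7 = 0.000034
  k=1: C(7,1)·0.77^1·0.23^6 = 0.000798
  k=2: C(7,2)·0.77^2·0.23^5 = 0.008014
P(X ≤ 2) = 0.008846

0.0088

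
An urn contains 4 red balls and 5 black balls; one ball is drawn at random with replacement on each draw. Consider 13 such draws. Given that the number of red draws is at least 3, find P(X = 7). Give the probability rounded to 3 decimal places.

X ~ Binomial(13, 0.444444). Want P(X=7 | X≥3) = P(X=7) / P(X≥3).
P(X=7) = C(13,7)·0.444444^7·0.555556^6 = 0.17282
P(X≥3) = 1 − 0.00048 − 0.00499 − 0.02397 = 0.97055
Ratio = 0.17282 / 0.97055 = 0.17807

0.178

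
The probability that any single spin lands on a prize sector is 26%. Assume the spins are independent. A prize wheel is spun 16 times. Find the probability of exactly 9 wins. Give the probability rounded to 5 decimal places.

X ~ Binomial(n=16, p=0.26).
P(X=9) = C(16,9) · p^9 · (1−p)^7
= 11440 · 5.4295e-06 · 0.12151 = 0.0075476

0.00755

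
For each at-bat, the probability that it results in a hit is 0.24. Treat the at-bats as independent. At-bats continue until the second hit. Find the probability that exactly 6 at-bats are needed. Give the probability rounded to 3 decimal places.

Y = trial on which the second success occurs; negative binomial, r=2, p=0.24.
P(Y=6) = C(5,1) · p^2 · (1−p)^4
= 5 · 0.0576 · 0.33362 = 0.09608

0.096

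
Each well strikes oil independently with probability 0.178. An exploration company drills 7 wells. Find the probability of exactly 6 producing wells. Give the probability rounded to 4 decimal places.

0.0002

X ~ Binomial(n=7, p=0.178).
P(X=6) = C(7,6) · p^6 · (1−p)^1
= 7 · 3.1807e-05 · 0.822 = 0.000183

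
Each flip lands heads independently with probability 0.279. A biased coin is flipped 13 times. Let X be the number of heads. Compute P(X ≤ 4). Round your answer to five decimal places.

X ~ Binomial(13, 0.279); P(X ≤ 4) = Σ C(13,k) p^k (1−p)^(13−k) over k:
  k=0: C(13,0)·0.279^0·0.721^13 = 0.0142285
  k=1: C(13,1)·0.279^1·0.721^12 = 0.0715765
  k=2: C(13,2)·0.279^2·0.721^11 = 0.1661847
  k=3: C(13,3)·0.279^3·0.721^10 = 0.2357932
  k=4: C(13,4)·0.279^4·0.721^9 = 0.2281079
Total = 0.7158907

0.71589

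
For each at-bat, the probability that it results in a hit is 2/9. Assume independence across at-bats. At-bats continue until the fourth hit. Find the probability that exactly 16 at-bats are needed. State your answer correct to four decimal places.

0.0544

Y = trial on which the fourth success occurs; negative binomial, r=4, p=0.222222.
P(Y=16) = C(15,3) · p^4 · (1−p)^12
= 455 · 0.0024387 · 0.049008 = 0.054379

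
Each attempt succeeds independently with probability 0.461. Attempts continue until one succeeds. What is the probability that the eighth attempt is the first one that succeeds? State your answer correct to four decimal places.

0.0061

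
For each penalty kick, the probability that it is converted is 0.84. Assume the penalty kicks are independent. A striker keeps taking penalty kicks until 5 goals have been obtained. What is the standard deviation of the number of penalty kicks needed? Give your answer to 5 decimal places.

1.06479

Y = total penalty kicks until the fifth success; negative binomial with r=5, p=0.84.
SD(Y) = √[r(1−p)/p²] = √(1.1337868) = 1.0647943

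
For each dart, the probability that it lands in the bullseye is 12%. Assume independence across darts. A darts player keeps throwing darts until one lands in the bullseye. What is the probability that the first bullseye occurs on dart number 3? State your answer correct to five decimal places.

0.09293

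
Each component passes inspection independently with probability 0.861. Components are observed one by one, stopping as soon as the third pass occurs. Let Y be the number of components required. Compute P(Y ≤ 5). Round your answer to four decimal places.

Finishing within 5 components ⇔ at least 3 successes in the first 5. With X ~ Binomial(5, 0.861), P(Y ≤ 5) = 1 − P(X ≤ 2).
  k=0: C(5,0)·0.861^0·0.139^5 = 0.000052
  k=1: C(5,1)·0.861^1·0.139^4 = 0.001607
  k=2: C(5,2)·0.861^2·0.139^3 = 0.019909
1 − 0.021568 = 0.978432

0.9784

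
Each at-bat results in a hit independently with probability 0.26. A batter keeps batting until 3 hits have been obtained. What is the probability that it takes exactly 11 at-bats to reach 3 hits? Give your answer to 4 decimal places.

0.0711

Y = trial on which the third success occurs; negative binomial, r=3, p=0.26.
P(Y=11) = C(10,2) · p^3 · (1−p)^8
= 45 · 0.017576 · 0.089919 = 0.071119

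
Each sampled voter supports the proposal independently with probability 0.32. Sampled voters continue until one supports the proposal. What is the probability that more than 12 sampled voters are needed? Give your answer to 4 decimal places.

0.0098

Y = number of sampled voters to the first success; geometric, p = 0.32.
P(Y > 12) = P(first 12 all fail) = (1−p)^12 = 0.009775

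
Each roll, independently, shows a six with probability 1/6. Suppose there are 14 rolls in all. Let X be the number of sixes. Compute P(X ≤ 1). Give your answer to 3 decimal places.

X ~ Binomial(14, 0.166667); P(X ≤ 1) = Σ C(14,k) p^k (1−p)^(14−k) over k:
  k=0: C(14,0)·0.166667^0·0.833333^14 = 0.07789
  k=1: C(14,1)·0.166667^1·0.833333^13 = 0.21808
Total = 0.29597

0.296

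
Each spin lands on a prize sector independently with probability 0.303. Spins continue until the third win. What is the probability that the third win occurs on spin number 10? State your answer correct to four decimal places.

Y = trial on which the third success occurs; negative binomial, r=3, p=0.303.
P(Y=10) = C(9,2) · p^3 · (1−p)^7
= 36 · 0.027818 · 0.079915 = 0.080031

0.0800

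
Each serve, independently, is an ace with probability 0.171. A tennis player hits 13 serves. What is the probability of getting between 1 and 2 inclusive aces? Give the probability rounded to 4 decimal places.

0.5241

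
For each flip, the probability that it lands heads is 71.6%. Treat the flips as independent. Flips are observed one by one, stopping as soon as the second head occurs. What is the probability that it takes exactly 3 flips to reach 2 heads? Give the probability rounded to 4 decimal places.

Y = trial on which the second success occurs; negative binomial, r=2, p=0.716.
P(Y=3) = C(2,1) · p^2 · (1−p)^1
= 2 · 0.51266 · 0.284 = 0.291189

0.2912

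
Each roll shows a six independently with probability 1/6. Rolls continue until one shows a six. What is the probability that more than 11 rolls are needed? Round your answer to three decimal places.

0.135

Y = number of rolls to the first success; geometric, p = 0.166667.
P(Y > 11) = P(first 11 all fail) = (1−p)^11 = 0.13459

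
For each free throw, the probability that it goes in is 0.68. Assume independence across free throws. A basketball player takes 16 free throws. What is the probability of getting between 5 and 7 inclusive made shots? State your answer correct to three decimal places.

X ~ Binomial(16, 0.68); P(5 ≤ X ≤ 7) = Σ C(16,k) p^k (1−p)^(16−k) over k:
  k=5: C(16,5)·0.68^5·0.32^11 = 0.00229
  k=6: C(16,6)·0.68^6·0.32^10 = 0.00891
  k=7: C(16,7)·0.68^7·0.32^9 = 0.02706
Total = 0.03826

0.038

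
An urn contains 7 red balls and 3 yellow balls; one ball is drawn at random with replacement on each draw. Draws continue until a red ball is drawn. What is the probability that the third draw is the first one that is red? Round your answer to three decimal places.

Geometric (trials to first success), p = 0.70.
P(Y = 3) = (1−p)^2 · p = 0.09 · 0.70 = 0.06300

0.063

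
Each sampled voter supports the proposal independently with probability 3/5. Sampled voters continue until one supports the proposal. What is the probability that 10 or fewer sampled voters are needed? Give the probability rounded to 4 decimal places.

Y = number of sampled voters to the first success; geometric, p = 0.60.
P(Y ≤ 10) = 1 − (1−p)^10 = 1 − 0.000105 = 0.999895

0.9999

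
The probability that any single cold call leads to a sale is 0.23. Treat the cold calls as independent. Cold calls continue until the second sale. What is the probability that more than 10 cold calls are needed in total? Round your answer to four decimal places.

Needing more than 10 cold calls ⇔ fewer than 2 successes in the first 10. With X ~ Binomial(10, 0.23), P(Y > 10) = P(X ≤ 1).
  k=0: C(10,0)·0.23^0·0.77^10 = 0.073267
  k=1: C(10,1)·0.23^1·0.77^9 = 0.218849
P(X ≤ 1) = 0.292116

0.2921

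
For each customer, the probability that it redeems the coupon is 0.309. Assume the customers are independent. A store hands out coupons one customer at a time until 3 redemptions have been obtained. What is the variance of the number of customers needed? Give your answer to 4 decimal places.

21.7111

Y = total customers until the third success; negative binomial with r=3, p=0.309.
Var(Y) = r(1−p)/p² = 3·0.691 / 0.309² = 21.711126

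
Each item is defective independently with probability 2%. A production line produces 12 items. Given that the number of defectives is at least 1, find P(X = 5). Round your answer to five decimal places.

0.00001

X ~ Binomial(12, 0.02). Want P(X=5 | X≥1) = P(X=5) / P(X≥1).
P(X=5) = C(12,5)·0.02^5·0.98^7 = 0.0000022
P(X≥1) = 1 − 0.7847167 = 0.2152833
Ratio = 0.0000022 / 0.2152833 = 0.0000102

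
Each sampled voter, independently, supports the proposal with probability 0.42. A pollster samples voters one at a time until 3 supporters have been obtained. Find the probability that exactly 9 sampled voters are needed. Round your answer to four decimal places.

Y = trial on which the third success occurs; negative binomial, r=3, p=0.42.
P(Y=9) = C(8,2) · p^3 · (1−p)^6
= 28 · 0.074088 · 0.038069 = 0.078972

0.0790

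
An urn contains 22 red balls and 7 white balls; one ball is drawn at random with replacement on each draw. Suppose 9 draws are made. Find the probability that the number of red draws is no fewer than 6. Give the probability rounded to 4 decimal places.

X ~ Binomial(9, 0.758621); P(X ≥ 6) = Σ C(9,k) p^k (1−p)^(9−k) over k:
  k=6: C(9,6)·0.758621^6·0.241379^3 = 0.225179
  k=7: C(9,7)·0.758621^7·0.241379^2 = 0.303302
  k=8: C(9,8)·0.758621^8·0.241379^1 = 0.238309
  k=9: C(9,9)·0.758621^9·0.241379^0 = 0.083219
Total = 0.850009

0.8500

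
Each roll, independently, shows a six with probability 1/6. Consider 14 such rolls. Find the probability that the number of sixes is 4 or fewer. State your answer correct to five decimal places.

0.93102

X ~ Binomial(14, 0.166667); P(X ≤ 4) = Σ C(14,k) p^k (1−p)^(14−k) over k:
  k=0: C(14,0)·0.166667^0·0.833333^14 = 0.0778866
  k=1: C(14,1)·0.166667^1·0.833333^13 = 0.2180824
  k=2: C(14,2)·0.166667^2·0.833333^12 = 0.2835071
  k=3: C(14,3)·0.166667^3·0.833333^11 = 0.2268057
  k=4: C(14,4)·0.166667^4·0.833333^10 = 0.1247431
Total = 0.9310249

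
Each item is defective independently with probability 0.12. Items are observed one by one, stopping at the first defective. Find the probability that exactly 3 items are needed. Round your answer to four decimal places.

0.0929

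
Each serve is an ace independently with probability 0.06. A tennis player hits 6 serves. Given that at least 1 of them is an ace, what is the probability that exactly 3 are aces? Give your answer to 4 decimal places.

X ~ Binomial(6, 0.06). Want P(X=3 | X≥1) = P(X=3) / P(X≥1).
P(X=3) = C(6,3)·0.06^3·0.94^3 = 0.003588
P(X≥1) = 1 − 0.689870 = 0.310130
Ratio = 0.003588 / 0.310130 = 0.011570

0.0116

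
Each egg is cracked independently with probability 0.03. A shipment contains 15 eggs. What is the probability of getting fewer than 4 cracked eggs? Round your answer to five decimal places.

0.99915

X ~ Binomial(15, 0.03); P(X ≤ 3) = Σ C(15,k) p^k (1−p)^(15−k) over k:
  k=0: C(15,0)·0.03^0·0.97^15 = 0.6332512
  k=1: C(15,1)·0.03^1·0.97^14 = 0.2937763
  k=2: C(15,2)·0.03^2·0.97^13 = 0.0636011
  k=3: C(15,3)·0.03^3·0.97^12 = 0.0085239
Total = 0.9991524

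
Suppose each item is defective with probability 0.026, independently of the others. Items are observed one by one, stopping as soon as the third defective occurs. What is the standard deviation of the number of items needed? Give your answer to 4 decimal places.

Y = total items until the third success; negative binomial with r=3, p=0.026.
SD(Y) = √[r(1−p)/p²] = √(4322.485207) = 65.745610

65.7456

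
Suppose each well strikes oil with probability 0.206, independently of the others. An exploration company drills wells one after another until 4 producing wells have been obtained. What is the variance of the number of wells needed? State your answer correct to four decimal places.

Y = total wells until the fourth success; negative binomial with r=4, p=0.206.
Var(Y) = r(1−p)/p² = 4·0.794 / 0.206² = 74.842115

74.8421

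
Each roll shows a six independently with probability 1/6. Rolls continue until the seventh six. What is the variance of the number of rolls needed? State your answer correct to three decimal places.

Y = total rolls until the seventh success; negative binomial with r=7, p=0.166667.
Var(Y) = r(1−p)/p² = 7·0.833333 / 0.166667² = 210.00000

210.000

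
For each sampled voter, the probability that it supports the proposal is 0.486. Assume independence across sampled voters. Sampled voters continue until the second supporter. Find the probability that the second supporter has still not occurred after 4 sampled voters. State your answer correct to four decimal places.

0.3338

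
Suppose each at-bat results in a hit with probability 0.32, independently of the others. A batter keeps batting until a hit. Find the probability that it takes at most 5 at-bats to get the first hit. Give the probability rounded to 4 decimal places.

Y = number of at-bats to the first success; geometric, p = 0.32.
P(Y ≤ 5) = 1 − (1−p)^5 = 1 − 0.145393 = 0.854607

0.8546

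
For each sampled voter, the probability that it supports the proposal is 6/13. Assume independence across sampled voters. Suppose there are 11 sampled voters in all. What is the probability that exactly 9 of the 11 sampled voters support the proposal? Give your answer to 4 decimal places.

0.0152

X ~ Binomial(n=11, p=0.461538).
P(X=9) = C(11,9) · p^9 · (1−p)^2
= 55 · 0.00095032 · 0.28994 = 0.015155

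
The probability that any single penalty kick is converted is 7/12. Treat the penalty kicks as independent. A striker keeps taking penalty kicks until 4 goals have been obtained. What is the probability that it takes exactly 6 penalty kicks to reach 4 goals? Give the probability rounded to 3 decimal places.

0.201

Y = trial on which the fourth success occurs; negative binomial, r=4, p=0.583333.
P(Y=6) = C(5,3) · p^4 · (1−p)^2
= 10 · 0.11579 · 0.17361 = 0.20102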